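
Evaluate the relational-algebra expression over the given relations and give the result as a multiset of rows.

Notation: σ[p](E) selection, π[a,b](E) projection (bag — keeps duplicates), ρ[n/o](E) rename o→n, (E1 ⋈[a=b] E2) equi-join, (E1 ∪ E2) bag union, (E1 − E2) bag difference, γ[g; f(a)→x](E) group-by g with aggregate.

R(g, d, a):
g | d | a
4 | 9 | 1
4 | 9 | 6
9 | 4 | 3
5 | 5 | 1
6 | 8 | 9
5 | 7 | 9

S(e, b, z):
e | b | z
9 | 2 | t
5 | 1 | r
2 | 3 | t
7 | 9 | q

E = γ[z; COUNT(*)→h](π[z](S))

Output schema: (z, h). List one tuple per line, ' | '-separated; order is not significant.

Subexpression sizes:
  S → 4
  π[z](S) → 4
  γ[z; COUNT(*)→h](π[z](S)) → 3

== RESULT ==
z | h
q | 1
r | 1
t | 2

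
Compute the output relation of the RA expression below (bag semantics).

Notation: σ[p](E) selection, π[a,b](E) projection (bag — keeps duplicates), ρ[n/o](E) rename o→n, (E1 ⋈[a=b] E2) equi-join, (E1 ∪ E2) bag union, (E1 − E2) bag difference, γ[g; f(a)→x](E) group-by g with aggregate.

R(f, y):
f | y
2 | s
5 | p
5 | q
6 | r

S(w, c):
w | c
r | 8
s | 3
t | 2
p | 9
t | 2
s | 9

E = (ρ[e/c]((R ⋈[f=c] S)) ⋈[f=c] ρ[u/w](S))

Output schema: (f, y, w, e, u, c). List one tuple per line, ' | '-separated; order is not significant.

Subexpression sizes:
  R → 4
  S → 6
  (R ⋈[f=c] S) → 2
  ρ[e/c]((R ⋈[f=c] S)) → 2
  S → 6
  ρ[u/w](S) → 6
  (ρ[e/c]((R ⋈[f=c] S)) ⋈[f=c] ρ[u/w](S)) → 4

== RESULT ==
f | y | w | e | u | c
2 | s | t | 2 | t | 2
2 | s | t | 2 | t | 2
2 | s | t | 2 | t | 2
2 | s | t | 2 | t | 2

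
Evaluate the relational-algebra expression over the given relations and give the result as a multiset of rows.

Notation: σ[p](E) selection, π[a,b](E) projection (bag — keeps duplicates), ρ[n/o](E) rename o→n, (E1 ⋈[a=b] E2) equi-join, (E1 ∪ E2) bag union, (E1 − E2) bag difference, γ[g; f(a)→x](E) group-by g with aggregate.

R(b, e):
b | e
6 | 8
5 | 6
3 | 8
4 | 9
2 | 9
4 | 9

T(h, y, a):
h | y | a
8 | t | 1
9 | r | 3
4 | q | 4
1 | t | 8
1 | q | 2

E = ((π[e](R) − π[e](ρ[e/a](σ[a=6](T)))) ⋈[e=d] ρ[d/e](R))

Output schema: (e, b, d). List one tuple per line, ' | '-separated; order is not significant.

Row counts bottom-up:
  R → 6
  π[e](R) → 6
  T → 5
  σ[a=6](T) → 0
  ρ[e/a](σ[a=6](T)) → 0
  π[e](ρ[e/a](σ[a=6](T))) → 0
  (π[e](R) − π[e](ρ[e/a](σ[a=6](T)))) → 6
  R → 6
  ρ[d/e](R) → 6
  ((π[e](R) − π[e](ρ[e/a](σ[a=6](T)))) ⋈[e=d] ρ[d/e](R)) → 14

== RESULT ==
e | b | d
6 | 5 | 6
8 | 3 | 8
8 | 3 | 8
8 | 6 | 8
8 | 6 | 8
9 | 2 | 9
9 | 2 | 9
9 | 2 | 9
9 | 4 | 9
9 | 4 | 9
9 | 4 | 9
9 | 4 | 9
9 | 4 | 9
9 | 4 | 9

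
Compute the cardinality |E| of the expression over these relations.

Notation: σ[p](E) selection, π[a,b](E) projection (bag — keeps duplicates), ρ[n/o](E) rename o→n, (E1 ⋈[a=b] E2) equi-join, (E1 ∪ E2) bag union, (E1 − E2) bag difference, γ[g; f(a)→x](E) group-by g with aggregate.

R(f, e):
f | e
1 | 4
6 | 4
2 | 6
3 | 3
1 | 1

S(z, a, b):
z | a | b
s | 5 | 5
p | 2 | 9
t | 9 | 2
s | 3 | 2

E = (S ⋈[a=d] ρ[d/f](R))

Per-node cardinality:
  S → 4
  R → 5
  ρ[d/f](R) → 5
  (S ⋈[a=d] ρ[d/f](R)) → 2

|E| = 2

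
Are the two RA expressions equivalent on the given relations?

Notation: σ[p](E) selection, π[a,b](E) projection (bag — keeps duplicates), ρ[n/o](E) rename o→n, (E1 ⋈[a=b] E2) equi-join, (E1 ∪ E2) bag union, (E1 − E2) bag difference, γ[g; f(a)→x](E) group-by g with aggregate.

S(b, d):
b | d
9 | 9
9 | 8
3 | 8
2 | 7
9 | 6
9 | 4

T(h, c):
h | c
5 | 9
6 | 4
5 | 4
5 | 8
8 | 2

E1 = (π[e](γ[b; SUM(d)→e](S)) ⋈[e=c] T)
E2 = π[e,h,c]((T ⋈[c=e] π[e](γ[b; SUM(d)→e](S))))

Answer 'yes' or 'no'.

E1 stepwise |·|:
  S → 6
  γ[b; SUM(d)→e](S) → 3
  π[e](γ[b; SUM(d)→e](S)) → 3
  T → 5
  (π[e](γ[b; SUM(d)→e](S)) ⋈[e=c] T) → 1
E2 stepwise |·|:
  T → 5
  S → 6
  γ[b; SUM(d)→e](S) → 3
  π[e](γ[b; SUM(d)→e](S)) → 3
  (T ⋈[c=e] π[e](γ[b; SUM(d)→e](S))) → 1
  π[e,h,c]((T ⋈[c=e] π[e](γ[b; SUM(d)→e](S)))) → 1

E1 and E2 produce the same multiset:
e | h | c
8 | 5 | 8

yes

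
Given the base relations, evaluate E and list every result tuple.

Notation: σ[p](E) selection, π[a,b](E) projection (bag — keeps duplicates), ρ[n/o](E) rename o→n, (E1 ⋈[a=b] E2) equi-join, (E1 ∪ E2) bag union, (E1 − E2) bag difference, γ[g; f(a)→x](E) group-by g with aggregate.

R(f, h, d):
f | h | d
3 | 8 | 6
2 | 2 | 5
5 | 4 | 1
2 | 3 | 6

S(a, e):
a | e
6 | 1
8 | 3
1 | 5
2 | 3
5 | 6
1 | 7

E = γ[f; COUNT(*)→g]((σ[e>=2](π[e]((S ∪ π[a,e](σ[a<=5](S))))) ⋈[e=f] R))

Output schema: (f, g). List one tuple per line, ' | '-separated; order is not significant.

Per-node cardinality:
  S → 6
  S → 6
  σ[a<=5](S) → 4
  π[a,e](σ[a<=5](S)) → 4
  (S ∪ π[a,e](σ[a<=5](S))) → 10
  π[e]((S ∪ π[a,e](σ[a<=5](S)))) → 10
  σ[e>=2](π[e]((S ∪ π[a,e](σ[a<=5](S))))) → 9
  R → 4
  (σ[e>=2](π[e]((S ∪ π[a,e](σ[a<=5](S))))) ⋈[e=f] R) → 5
  γ[f; COUNT(*)→g]((σ[e>=2](π[e]((S ∪ π[a,e](σ[a<=5](S))))) ⋈[e=f] R)) → 2

== RESULT ==
f | g
3 | 3
5 | 2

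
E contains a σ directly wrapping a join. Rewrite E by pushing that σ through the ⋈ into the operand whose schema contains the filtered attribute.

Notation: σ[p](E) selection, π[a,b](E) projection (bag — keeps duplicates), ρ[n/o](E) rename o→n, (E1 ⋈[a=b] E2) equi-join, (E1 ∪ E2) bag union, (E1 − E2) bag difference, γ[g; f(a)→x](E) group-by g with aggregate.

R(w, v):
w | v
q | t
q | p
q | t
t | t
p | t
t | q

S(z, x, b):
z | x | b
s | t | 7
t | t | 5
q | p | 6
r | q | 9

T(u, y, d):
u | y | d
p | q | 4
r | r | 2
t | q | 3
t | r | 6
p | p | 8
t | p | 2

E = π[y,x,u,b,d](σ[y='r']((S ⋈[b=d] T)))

σ filters on y, owned by the right side.
E' = π[y,x,u,b,d]((S ⋈[b=d] σ[y='r'](T)))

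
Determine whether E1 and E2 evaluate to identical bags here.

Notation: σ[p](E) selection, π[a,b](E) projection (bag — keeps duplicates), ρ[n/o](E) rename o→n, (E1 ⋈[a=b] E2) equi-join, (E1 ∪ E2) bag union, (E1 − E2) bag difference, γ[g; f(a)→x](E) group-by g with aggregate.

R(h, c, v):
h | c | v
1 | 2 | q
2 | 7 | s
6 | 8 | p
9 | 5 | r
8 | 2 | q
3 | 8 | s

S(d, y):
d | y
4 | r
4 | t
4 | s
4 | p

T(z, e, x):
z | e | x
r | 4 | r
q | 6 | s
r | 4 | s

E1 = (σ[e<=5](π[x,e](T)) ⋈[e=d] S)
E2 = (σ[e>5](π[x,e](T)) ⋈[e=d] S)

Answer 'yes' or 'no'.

E1 row counts bottom-up:
  T → 3
  π[x,e](T) → 3
  σ[e<=5](π[x,e](T)) → 2
  S → 4
  (σ[e<=5](π[x,e](T)) ⋈[e=d] S) → 8
E2 row counts bottom-up:
  T → 3
  π[x,e](T) → 3
  σ[e>5](π[x,e](T)) → 1
  S → 4
  (σ[e>5](π[x,e](T)) ⋈[e=d] S) → 0

E1 result:
x | e | d | y
r | 4 | 4 | p
r | 4 | 4 | r
r | 4 | 4 | s
r | 4 | 4 | t
s | 4 | 4 | p
s | 4 | 4 | r
s | 4 | 4 | s
s | 4 | 4 | t
E2 result:
x | e | d | y
(0 rows)
Witness: ('s', 4, 4, 'p') appears 1× in E1 but 0× in E2.

no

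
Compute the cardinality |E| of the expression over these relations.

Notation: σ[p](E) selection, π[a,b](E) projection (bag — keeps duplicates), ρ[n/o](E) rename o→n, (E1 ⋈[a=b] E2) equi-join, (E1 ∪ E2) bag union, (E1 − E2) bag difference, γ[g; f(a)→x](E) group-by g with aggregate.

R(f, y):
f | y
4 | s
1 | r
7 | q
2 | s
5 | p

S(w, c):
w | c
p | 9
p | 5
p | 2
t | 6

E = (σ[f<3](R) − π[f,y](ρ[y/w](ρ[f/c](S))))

Per-node cardinality:
  R → 5
  σ[f<3](R) → 2
  S → 4
  ρ[f/c](S) → 4
  ρ[y/w](ρ[f/c](S)) → 4
  π[f,y](ρ[y/w](ρ[f/c](S))) → 4
  (σ[f<3](R) − π[f,y](ρ[y/w](ρ[f/c](S)))) → 2

|E| = 2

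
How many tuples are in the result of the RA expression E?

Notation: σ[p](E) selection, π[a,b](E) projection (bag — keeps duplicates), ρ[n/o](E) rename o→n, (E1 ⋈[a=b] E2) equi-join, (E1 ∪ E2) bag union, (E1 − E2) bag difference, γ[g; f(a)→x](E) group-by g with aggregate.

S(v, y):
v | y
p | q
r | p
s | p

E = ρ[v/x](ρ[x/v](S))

Per-node cardinality:
  S → 3
  ρ[x/v](S) → 3
  ρ[v/x](ρ[x/v](S)) → 3

|E| = 3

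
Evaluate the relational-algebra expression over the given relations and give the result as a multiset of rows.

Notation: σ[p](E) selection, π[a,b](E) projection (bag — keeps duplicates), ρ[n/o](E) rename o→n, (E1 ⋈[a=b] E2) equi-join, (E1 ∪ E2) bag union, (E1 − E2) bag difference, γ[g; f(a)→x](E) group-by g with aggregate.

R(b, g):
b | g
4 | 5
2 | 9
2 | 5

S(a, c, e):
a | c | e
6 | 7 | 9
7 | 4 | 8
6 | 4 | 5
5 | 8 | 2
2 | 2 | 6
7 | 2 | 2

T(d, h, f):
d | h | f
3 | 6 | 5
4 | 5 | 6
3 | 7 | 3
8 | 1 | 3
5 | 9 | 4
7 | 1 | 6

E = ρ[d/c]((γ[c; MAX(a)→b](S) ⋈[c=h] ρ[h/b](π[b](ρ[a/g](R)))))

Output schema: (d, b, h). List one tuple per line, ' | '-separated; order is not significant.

Row counts bottom-up:
  S → 6
  γ[c; MAX(a)→b](S) → 4
  R → 3
  ρ[a/g](R) → 3
  π[b](ρ[a/g](R)) → 3
  ρ[h/b](π[b](ρ[a/g](R))) → 3
  (γ[c; MAX(a)→b](S) ⋈[c=h] ρ[h/b](π[b](ρ[a/g](R)))) → 3
  ρ[d/c]((γ[c; MAX(a)→b](S) ⋈[c=h] ρ[h/b](π[b](ρ[a/g](R))))) → 3

== RESULT ==
d | b | h
2 | 7 | 2
2 | 7 | 2
4 | 7 | 4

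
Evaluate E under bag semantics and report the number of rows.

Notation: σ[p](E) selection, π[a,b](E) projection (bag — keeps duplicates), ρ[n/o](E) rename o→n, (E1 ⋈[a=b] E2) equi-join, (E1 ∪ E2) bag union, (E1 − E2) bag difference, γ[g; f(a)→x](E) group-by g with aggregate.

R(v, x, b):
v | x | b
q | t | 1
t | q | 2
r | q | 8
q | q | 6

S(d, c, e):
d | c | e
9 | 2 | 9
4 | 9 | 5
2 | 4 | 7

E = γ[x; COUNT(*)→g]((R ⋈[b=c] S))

Subexpression sizes:
  R → 4
  S → 3
  (R ⋈[b=c] S) → 1
  γ[x; COUNT(*)→g]((R ⋈[b=c] S)) → 1

|E| = 1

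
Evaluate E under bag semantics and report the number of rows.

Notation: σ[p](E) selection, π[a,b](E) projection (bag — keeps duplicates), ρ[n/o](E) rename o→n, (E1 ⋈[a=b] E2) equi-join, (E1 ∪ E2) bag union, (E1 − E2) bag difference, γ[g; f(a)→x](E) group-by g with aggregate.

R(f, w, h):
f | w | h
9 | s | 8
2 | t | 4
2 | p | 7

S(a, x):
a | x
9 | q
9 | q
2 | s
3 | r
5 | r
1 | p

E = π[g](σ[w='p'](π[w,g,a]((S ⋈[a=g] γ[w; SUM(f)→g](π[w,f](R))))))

Stepwise |·|:
  S → 6
  R → 3
  π[w,f](R) → 3
  γ[w; SUM(f)→g](π[w,f](R)) → 3
  (S ⋈[a=g] γ[w; SUM(f)→g](π[w,f](R))) → 4
  π[w,g,a]((S ⋈[a=g] γ[w; SUM(f)→g](π[w,f](R)))) → 4
  σ[w='p'](π[w,g,a]((S ⋈[a=g] γ[w; SUM(f)→g](π[w,f](R))))) → 1
  π[g](σ[w='p'](π[w,g,a]((S ⋈[a=g] γ[w; SUM(f)→g](π[w,f](R)))))) → 1

|E| = 1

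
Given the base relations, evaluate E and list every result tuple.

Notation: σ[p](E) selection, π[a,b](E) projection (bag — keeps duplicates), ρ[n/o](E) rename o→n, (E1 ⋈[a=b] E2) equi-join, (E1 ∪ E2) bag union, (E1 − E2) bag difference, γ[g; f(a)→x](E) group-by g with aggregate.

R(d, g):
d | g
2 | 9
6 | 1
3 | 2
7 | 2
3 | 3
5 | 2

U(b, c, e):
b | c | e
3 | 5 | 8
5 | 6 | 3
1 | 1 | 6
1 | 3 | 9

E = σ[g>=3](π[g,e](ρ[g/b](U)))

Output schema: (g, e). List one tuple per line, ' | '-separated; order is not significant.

Stepwise |·|:
  U → 4
  ρ[g/b](U) → 4
  π[g,e](ρ[g/b](U)) → 4
  σ[g>=3](π[g,e](ρ[g/b](U))) → 2

== RESULT ==
g | e
3 | 8
5 | 3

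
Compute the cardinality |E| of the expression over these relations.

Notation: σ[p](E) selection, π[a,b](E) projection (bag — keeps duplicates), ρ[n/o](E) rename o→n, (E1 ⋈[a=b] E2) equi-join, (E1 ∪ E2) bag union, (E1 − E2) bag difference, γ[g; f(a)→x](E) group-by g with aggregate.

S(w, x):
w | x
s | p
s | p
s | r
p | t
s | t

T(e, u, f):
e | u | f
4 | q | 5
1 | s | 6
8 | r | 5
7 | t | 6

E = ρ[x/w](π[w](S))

Row counts bottom-up:
  S → 5
  π[w](S) → 5
  ρ[x/w](π[w](S)) → 5

|E| = 5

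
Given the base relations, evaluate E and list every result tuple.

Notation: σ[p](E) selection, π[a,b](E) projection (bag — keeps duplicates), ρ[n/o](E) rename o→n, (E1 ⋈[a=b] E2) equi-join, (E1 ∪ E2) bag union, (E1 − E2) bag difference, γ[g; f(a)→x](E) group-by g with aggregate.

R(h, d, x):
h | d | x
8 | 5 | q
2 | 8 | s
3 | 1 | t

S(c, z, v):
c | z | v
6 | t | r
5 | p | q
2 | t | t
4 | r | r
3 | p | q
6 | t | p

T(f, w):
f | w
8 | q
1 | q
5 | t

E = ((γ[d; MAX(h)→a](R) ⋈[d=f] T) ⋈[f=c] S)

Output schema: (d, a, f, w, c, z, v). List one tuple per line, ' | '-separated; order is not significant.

Per-node cardinality:
  R → 3
  γ[d; MAX(h)→a](R) → 3
  T → 3
  (γ[d; MAX(h)→a](R) ⋈[d=f] T) → 3
  S → 6
  ((γ[d; MAX(h)→a](R) ⋈[d=f] T) ⋈[f=c] S) → 1

== RESULT ==
d | a | f | w | c | z | v
5 | 8 | 5 | t | 5 | p | q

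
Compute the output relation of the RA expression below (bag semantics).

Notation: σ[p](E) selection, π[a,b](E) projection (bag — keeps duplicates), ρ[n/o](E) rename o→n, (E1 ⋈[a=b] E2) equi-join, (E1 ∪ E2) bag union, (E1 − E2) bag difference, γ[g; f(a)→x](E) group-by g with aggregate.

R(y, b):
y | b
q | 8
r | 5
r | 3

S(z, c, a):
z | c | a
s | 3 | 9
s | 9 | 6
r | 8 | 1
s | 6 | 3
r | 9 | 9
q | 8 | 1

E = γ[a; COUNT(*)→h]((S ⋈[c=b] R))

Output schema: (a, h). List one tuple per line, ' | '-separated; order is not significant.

Stepwise |·|:
  S → 6
  R → 3
  (S ⋈[c=b] R) → 3
  γ[a; COUNT(*)→h]((S ⋈[c=b] R)) → 2

== RESULT ==
a | h
1 | 2
9 | 1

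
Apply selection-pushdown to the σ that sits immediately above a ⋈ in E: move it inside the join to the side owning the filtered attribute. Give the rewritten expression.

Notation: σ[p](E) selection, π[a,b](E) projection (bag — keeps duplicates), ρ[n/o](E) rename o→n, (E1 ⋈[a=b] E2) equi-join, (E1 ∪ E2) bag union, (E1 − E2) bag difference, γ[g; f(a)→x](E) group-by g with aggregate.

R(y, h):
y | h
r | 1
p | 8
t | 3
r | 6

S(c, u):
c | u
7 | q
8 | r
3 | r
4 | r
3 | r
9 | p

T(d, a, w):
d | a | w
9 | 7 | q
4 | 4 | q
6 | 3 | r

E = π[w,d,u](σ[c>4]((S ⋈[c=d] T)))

σ filters on c, owned by the left side.
E' = π[w,d,u]((σ[c>4](S) ⋈[c=d] T))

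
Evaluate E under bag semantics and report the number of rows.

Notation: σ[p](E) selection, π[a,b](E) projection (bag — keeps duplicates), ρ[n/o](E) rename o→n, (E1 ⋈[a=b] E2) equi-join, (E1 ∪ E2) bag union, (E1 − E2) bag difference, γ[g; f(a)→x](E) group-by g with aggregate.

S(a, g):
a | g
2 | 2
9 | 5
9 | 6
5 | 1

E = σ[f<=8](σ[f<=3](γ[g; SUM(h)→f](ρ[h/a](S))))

Subexpression sizes:
  S → 4
  ρ[h/a](S) → 4
  γ[g; SUM(h)→f](ρ[h/a](S)) → 4
  σ[f<=3](γ[g; SUM(h)→f](ρ[h/a](S))) → 1
  σ[f<=8](σ[f<=3](γ[g; SUM(h)→f](ρ[h/a](S)))) → 1

|E| = 1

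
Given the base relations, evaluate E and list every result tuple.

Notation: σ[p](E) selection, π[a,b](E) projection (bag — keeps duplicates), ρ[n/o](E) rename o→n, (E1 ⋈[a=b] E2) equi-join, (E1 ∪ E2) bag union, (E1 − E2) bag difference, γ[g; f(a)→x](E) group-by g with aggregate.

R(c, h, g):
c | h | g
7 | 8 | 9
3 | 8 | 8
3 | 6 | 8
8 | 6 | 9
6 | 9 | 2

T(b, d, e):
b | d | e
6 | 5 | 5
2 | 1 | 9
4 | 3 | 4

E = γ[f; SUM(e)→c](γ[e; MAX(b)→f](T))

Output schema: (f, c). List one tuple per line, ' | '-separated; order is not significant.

Subexpression sizes:
  T → 3
  γ[e; MAX(b)→f](T) → 3
  γ[f; SUM(e)→c](γ[e; MAX(b)→f](T)) → 3

== RESULT ==
f | c
2 | 9
4 | 4
6 | 5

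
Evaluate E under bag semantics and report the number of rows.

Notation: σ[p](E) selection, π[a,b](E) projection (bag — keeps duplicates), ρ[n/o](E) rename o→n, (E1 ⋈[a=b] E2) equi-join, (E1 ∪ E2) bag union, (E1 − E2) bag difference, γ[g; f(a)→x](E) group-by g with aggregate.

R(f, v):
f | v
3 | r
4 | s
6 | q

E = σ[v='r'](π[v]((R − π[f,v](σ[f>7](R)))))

Stepwise |·|:
  R → 3
  R → 3
  σ[f>7](R) → 0
  π[f,v](σ[f>7](R)) → 0
  (R − π[f,v](σ[f>7](R))) → 3
  π[v]((R − π[f,v](σ[f>7](R)))) → 3
  σ[v='r'](π[v]((R − π[f,v](σ[f>7](R))))) → 1

|E| = 1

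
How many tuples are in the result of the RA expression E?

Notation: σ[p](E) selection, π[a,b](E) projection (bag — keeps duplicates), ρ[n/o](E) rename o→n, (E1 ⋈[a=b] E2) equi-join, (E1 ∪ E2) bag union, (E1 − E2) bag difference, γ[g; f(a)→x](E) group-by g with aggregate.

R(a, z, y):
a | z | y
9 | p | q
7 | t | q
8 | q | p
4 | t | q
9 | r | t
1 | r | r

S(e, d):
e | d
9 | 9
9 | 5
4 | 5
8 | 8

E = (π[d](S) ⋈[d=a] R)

Per-node cardinality:
  S → 4
  π[d](S) → 4
  R → 6
  (π[d](S) ⋈[d=a] R) → 3

|E| = 3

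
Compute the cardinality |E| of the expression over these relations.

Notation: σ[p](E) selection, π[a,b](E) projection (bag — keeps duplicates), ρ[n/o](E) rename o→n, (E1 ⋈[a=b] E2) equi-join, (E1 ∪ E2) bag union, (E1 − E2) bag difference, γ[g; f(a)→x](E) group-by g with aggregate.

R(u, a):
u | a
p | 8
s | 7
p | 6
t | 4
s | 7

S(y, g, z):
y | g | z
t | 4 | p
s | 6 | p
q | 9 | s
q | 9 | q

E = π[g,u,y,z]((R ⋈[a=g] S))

Subexpression sizes:
  R → 5
  S → 4
  (R ⋈[a=g] S) → 2
  π[g,u,y,z]((R ⋈[a=g] S)) → 2

|E| = 2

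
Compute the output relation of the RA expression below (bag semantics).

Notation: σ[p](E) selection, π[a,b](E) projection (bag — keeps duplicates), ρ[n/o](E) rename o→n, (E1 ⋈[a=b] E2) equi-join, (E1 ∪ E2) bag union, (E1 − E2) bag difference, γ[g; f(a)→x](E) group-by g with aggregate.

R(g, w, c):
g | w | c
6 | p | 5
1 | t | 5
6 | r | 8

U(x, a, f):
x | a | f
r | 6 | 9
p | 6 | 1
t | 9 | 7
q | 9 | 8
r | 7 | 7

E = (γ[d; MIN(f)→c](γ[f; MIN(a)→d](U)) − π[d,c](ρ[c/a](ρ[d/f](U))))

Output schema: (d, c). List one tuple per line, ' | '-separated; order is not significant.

Stepwise |·|:
  U → 5
  γ[f; MIN(a)→d](U) → 4
  γ[d; MIN(f)→c](γ[f; MIN(a)→d](U)) → 3
  U → 5
  ρ[d/f](U) → 5
  ρ[c/a](ρ[d/f](U)) → 5
  π[d,c](ρ[c/a](ρ[d/f](U))) → 5
  (γ[d; MIN(f)→c](γ[f; MIN(a)→d](U)) − π[d,c](ρ[c/a](ρ[d/f](U)))) → 2

== RESULT ==
d | c
6 | 1
9 | 8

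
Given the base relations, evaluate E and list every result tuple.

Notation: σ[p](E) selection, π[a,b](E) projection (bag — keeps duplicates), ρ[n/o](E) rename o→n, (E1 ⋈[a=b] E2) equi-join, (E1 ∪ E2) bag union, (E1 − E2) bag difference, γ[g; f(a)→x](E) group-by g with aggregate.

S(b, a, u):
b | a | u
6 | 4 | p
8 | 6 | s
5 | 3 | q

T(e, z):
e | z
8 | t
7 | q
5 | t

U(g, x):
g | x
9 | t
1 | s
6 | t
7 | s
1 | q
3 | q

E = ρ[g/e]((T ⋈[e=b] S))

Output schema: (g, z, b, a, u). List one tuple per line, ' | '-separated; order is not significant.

Stepwise |·|:
  T → 3
  S → 3
  (T ⋈[e=b] S) → 2
  ρ[g/e]((T ⋈[e=b] S)) → 2

== RESULT ==
g | z | b | a | u
5 | t | 5 | 3 | q
8 | t | 8 | 6 | s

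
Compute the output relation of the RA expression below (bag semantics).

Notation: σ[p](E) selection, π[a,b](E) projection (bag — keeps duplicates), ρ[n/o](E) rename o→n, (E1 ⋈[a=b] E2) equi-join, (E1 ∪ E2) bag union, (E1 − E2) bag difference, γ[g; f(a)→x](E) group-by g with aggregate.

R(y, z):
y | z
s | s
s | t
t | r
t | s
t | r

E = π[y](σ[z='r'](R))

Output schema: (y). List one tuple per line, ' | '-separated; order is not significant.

Row counts bottom-up:
  R → 5
  σ[z='r'](R) → 2
  π[y](σ[z='r'](R)) → 2

== RESULT ==
y
t
t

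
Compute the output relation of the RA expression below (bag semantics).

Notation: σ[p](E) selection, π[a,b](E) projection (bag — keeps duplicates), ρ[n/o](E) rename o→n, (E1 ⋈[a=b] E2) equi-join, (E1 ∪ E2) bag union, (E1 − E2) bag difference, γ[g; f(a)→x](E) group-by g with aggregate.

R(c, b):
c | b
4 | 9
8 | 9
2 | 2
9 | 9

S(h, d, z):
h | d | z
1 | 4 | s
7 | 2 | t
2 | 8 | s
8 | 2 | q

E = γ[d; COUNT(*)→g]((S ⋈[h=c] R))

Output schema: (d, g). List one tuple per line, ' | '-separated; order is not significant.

Stepwise |·|:
  S → 4
  R → 4
  (S ⋈[h=c] R) → 2
  γ[d; COUNT(*)→g]((S ⋈[h=c] R)) → 2

== RESULT ==
d | g
2 | 1
8 | 1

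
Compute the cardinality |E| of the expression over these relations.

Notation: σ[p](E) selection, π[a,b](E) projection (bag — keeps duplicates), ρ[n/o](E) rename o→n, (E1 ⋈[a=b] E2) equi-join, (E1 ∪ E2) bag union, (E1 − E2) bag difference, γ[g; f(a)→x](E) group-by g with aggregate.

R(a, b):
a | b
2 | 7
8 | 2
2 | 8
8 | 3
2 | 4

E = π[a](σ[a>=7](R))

Per-node cardinality:
  R → 5
  σ[a>=7](R) → 2
  π[a](σ[a>=7](R)) → 2

|E| = 2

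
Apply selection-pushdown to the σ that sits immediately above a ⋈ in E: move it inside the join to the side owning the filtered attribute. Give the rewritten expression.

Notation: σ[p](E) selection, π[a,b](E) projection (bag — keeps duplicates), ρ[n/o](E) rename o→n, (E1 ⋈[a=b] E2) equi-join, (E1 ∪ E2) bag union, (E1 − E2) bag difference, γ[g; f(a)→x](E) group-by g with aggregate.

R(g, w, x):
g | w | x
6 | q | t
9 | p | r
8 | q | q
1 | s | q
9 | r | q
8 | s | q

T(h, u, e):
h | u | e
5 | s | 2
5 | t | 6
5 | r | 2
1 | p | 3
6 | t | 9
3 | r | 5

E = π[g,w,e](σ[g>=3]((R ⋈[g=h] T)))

σ filters on g, owned by the left side.
E' = π[g,w,e]((σ[g>=3](R) ⋈[g=h] T))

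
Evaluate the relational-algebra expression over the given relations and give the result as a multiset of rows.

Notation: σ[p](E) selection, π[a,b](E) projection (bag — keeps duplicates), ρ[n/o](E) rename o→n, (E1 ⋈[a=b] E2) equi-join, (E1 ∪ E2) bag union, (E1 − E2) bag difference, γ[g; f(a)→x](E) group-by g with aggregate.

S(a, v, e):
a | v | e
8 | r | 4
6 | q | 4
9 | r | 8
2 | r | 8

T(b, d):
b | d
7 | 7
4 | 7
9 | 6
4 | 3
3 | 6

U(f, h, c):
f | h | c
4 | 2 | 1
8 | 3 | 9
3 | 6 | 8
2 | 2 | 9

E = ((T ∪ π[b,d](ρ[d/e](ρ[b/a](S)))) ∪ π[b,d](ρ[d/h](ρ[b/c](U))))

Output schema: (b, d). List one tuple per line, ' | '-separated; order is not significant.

Stepwise |·|:
  T → 5
  S → 4
  ρ[b/a](S) → 4
  ρ[d/e](ρ[b/a](S)) → 4
  π[b,d](ρ[d/e](ρ[b/a](S))) → 4
  (T ∪ π[b,d](ρ[d/e](ρ[b/a](S)))) → 9
  U → 4
  ρ[b/c](U) → 4
  ρ[d/h](ρ[b/c](U)) → 4
  π[b,d](ρ[d/h](ρ[b/c](U))) → 4
  ((T ∪ π[b,d](ρ[d/e](ρ[b/a](S)))) ∪ π[b,d](ρ[d/h](ρ[b/c](U)))) → 13

== RESULT ==
b | d
1 | 2
2 | 8
3 | 6
4 | 3
4 | 7
6 | 4
7 | 7
8 | 4
8 | 6
9 | 2
9 | 3
9 | 6
9 | 8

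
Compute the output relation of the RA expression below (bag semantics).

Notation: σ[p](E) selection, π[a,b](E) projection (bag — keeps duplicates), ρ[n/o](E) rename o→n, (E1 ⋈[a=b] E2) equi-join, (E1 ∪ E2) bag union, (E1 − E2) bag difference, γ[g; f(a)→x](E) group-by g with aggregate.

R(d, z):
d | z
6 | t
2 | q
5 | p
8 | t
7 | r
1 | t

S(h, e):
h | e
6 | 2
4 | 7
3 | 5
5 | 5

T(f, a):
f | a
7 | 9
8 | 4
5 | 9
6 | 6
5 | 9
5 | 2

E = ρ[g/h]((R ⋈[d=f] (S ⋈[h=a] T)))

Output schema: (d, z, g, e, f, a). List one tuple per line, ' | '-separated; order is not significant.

Stepwise |·|:
  R → 6
  S → 4
  T → 6
  (S ⋈[h=a] T) → 2
  (R ⋈[d=f] (S ⋈[h=a] T)) → 2
  ρ[g/h]((R ⋈[d=f] (S ⋈[h=a] T))) → 2

== RESULT ==
d | z | g | e | f | a
6 | t | 6 | 2 | 6 | 6
8 | t | 4 | 7 | 8 | 4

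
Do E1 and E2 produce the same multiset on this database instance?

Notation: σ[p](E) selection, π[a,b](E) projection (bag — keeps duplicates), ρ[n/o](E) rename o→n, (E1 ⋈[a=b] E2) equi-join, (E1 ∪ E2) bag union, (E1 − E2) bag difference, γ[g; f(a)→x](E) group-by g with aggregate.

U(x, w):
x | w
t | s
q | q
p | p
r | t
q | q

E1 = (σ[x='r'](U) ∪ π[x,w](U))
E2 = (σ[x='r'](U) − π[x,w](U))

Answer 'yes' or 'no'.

E1 row counts bottom-up:
  U → 5
  σ[x='r'](U) → 1
  U → 5
  π[x,w](U) → 5
  (σ[x='r'](U) ∪ π[x,w](U)) → 6
E2 row counts bottom-up:
  U → 5
  σ[x='r'](U) → 1
  U → 5
  π[x,w](U) → 5
  (σ[x='r'](U) − π[x,w](U)) → 0

E1 result:
x | w
p | p
q | q
q | q
r | t
r | t
t | s
E2 result:
x | w
(0 rows)
Witness: ('r', 't') appears 2× in E1 but 0× in E2.

no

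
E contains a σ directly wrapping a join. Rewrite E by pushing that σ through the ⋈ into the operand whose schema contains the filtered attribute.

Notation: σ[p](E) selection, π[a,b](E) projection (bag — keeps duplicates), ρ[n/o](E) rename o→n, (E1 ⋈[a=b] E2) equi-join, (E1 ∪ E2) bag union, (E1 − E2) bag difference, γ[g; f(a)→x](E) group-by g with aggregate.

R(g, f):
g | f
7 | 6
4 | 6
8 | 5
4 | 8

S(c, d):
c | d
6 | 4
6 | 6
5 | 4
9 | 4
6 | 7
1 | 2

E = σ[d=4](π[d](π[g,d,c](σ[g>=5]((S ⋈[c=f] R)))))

σ filters on g, owned by the right side.
E' = σ[d=4](π[d](π[g,d,c]((S ⋈[c=f] σ[g>=5](R)))))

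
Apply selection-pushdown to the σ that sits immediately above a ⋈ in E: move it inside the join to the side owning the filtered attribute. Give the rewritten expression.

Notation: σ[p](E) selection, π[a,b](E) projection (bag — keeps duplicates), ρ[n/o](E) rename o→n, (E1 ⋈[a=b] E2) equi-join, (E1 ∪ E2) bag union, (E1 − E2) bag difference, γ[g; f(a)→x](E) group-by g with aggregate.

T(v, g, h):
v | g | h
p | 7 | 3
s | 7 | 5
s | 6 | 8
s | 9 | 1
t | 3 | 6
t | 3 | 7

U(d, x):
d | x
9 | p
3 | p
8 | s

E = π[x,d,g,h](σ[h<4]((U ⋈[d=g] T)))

σ filters on h, owned by the right side.
E' = π[x,d,g,h]((U ⋈[d=g] σ[h<4](T)))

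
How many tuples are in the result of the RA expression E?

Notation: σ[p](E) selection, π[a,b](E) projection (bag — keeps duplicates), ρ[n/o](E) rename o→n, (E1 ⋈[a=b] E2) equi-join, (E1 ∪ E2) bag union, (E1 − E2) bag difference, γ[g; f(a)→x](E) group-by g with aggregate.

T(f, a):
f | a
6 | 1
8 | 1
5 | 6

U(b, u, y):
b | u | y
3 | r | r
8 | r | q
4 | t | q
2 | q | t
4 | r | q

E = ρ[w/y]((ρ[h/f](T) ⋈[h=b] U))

Row counts bottom-up:
  T → 3
  ρ[h/f](T) → 3
  U → 5
  (ρ[h/f](T) ⋈[h=b] U) → 1
  ρ[w/y]((ρ[h/f](T) ⋈[h=b] U)) → 1

|E| = 1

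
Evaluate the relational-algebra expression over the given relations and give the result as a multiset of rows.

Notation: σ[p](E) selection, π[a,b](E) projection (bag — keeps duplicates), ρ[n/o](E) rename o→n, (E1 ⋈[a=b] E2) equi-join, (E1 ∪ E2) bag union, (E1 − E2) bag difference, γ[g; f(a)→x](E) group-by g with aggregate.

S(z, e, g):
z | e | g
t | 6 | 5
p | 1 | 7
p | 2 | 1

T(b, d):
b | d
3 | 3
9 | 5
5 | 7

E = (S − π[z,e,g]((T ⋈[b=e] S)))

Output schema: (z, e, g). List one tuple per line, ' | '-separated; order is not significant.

Subexpression sizes:
  S → 3
  T → 3
  S → 3
  (T ⋈[b=e] S) → 0
  π[z,e,g]((T ⋈[b=e] S)) → 0
  (S − π[z,e,g]((T ⋈[b=e] S))) → 3

== RESULT ==
z | e | g
p | 1 | 7
p | 2 | 1
t | 6 | 5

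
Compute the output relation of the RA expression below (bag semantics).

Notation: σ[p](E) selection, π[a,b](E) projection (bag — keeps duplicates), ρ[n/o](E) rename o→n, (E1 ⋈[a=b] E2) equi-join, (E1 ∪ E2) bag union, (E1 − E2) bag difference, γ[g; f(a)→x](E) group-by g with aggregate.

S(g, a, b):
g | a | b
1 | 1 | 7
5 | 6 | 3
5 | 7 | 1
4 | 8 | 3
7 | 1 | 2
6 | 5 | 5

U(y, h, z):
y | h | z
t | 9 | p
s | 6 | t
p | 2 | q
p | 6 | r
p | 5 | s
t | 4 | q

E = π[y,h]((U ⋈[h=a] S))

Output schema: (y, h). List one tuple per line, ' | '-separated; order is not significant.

Stepwise |·|:
  U → 6
  S → 6
  (U ⋈[h=a] S) → 3
  π[y,h]((U ⋈[h=a] S)) → 3

== RESULT ==
y | h
p | 5
p | 6
s | 6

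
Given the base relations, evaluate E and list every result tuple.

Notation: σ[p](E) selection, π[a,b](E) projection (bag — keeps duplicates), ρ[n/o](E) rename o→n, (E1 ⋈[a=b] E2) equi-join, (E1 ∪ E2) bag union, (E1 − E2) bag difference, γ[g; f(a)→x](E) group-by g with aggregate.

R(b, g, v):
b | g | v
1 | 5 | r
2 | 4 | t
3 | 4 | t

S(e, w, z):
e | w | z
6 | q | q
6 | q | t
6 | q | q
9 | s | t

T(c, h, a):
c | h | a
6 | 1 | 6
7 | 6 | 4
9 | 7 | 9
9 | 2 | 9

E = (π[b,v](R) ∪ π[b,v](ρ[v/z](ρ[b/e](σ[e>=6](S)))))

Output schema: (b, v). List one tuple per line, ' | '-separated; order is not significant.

Row counts bottom-up:
  R → 3
  π[b,v](R) → 3
  S → 4
  σ[e>=6](S) → 4
  ρ[b/e](σ[e>=6](S)) → 4
  ρ[v/z](ρ[b/e](σ[e>=6](S))) → 4
  π[b,v](ρ[v/z](ρ[b/e](σ[e>=6](S)))) → 4
  (π[b,v](R) ∪ π[b,v](ρ[v/z](ρ[b/e](σ[e>=6](S))))) → 7

== RESULT ==
b | v
1 | r
2 | t
3 | t
6 | q
6 | q
6 | t
9 | t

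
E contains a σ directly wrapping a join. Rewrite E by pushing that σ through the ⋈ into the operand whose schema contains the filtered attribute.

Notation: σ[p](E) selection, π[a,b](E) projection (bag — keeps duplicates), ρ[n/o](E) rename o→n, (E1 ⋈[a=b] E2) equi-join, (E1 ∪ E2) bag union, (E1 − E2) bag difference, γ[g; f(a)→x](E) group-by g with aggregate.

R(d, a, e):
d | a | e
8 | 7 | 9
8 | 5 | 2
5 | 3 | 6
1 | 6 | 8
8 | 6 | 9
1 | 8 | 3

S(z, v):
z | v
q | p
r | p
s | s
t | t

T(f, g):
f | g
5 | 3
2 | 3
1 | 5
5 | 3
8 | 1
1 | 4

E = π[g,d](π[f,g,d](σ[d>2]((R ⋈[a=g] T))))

σ filters on d, owned by the left side.
E' = π[g,d](π[f,g,d]((σ[d>2](R) ⋈[a=g] T)))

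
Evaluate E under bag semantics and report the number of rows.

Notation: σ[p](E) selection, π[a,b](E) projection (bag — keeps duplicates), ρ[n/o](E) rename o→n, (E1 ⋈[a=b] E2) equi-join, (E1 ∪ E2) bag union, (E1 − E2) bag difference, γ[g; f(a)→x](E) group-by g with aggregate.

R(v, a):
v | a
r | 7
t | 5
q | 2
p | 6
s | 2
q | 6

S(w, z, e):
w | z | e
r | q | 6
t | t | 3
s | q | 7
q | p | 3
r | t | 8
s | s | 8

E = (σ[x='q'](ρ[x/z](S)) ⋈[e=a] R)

Stepwise |·|:
  S → 6
  ρ[x/z](S) → 6
  σ[x='q'](ρ[x/z](S)) → 2
  R → 6
  (σ[x='q'](ρ[x/z](S)) ⋈[e=a] R) → 3

|E| = 3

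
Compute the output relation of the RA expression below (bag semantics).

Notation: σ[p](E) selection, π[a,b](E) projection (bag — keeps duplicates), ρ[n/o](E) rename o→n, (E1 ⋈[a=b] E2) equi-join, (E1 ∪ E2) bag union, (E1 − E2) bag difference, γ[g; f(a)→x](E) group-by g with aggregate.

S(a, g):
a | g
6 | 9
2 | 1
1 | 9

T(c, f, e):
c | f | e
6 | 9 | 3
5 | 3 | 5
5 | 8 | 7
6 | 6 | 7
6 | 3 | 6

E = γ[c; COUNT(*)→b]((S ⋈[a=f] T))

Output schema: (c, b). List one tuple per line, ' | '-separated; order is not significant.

Subexpression sizes:
  S → 3
  T → 5
  (S ⋈[a=f] T) → 1
  γ[c; COUNT(*)→b]((S ⋈[a=f] T)) → 1

== RESULT ==
c | b
6 | 1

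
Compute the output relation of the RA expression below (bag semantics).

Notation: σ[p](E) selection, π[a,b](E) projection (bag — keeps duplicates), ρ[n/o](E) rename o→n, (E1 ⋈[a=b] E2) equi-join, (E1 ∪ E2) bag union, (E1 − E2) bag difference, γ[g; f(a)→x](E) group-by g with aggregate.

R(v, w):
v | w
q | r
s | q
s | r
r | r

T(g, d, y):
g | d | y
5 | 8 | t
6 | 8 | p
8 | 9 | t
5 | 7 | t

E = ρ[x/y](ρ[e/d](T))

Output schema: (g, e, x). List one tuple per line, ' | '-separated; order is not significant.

Stepwise |·|:
  T → 4
  ρ[e/d](T) → 4
  ρ[x/y](ρ[e/d](T)) → 4

== RESULT ==
g | e | x
5 | 7 | t
5 | 8 | t
6 | 8 | p
8 | 9 | t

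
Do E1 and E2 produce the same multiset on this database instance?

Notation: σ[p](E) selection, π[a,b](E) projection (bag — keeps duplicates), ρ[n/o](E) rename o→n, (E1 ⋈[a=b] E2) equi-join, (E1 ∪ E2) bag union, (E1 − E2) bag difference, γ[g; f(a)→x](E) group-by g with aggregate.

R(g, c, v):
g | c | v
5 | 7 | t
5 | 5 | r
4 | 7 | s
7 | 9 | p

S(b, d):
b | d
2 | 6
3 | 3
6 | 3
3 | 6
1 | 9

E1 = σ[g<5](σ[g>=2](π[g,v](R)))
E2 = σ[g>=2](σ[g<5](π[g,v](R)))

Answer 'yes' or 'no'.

E1 per-node cardinality:
  R → 4
  π[g,v](R) → 4
  σ[g>=2](π[g,v](R)) → 4
  σ[g<5](σ[g>=2](π[g,v](R))) → 1
E2 per-node cardinality:
  R → 4
  π[g,v](R) → 4
  σ[g<5](π[g,v](R)) → 1
  σ[g>=2](σ[g<5](π[g,v](R))) → 1

E1 and E2 produce the same multiset:
g | v
4 | s

yes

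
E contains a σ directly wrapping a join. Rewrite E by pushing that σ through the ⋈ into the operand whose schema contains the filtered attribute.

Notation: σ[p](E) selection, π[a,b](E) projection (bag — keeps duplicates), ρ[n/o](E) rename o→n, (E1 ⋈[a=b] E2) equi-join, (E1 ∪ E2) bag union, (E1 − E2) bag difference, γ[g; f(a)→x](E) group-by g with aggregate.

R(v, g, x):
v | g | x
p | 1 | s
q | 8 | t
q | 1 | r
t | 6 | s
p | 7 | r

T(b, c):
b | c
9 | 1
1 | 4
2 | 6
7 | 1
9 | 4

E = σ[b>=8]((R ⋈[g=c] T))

σ filters on b, owned by the right side.
E' = (R ⋈[g=c] σ[b>=8](T))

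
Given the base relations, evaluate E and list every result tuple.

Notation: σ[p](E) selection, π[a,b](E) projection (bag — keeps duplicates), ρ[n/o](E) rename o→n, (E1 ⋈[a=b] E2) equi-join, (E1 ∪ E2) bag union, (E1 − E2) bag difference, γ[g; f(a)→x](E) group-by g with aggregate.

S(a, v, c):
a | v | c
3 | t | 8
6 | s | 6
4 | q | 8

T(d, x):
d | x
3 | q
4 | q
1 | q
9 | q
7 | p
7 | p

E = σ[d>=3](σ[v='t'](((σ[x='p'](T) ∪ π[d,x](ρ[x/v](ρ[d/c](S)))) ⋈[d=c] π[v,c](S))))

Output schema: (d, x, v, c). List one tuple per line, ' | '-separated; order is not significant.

Stepwise |·|:
  T → 6
  σ[x='p'](T) → 2
  S → 3
  ρ[d/c](S) → 3
  ρ[x/v](ρ[d/c](S)) → 3
  π[d,x](ρ[x/v](ρ[d/c](S))) → 3
  (σ[x='p'](T) ∪ π[d,x](ρ[x/v](ρ[d/c](S)))) → 5
  S → 3
  π[v,c](S) → 3
  ((σ[x='p'](T) ∪ π[d,x](ρ[x/v](ρ[d/c](S)))) ⋈[d=c] π[v,c](S)) → 5
  σ[v='t'](((σ[x='p'](T) ∪ π[d,x](ρ[x/v](ρ[d/c](S)))) ⋈[d=c] π[v,c](S))) → 2
  σ[d>=3](σ[v='t'](((σ[x='p'](T) ∪ π[d,x](ρ[x/v](ρ[d/c](S)))) ⋈[d=c] π[v,c](S)))) → 2

== RESULT ==
d | x | v | c
8 | q | t | 8
8 | t | t | 8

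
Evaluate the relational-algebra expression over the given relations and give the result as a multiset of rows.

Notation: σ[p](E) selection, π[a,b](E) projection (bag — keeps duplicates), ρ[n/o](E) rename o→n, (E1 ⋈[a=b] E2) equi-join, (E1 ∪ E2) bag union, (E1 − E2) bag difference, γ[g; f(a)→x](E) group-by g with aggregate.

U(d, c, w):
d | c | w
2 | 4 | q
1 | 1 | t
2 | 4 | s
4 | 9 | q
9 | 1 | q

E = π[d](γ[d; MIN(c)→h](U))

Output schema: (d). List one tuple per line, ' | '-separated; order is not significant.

Row counts bottom-up:
  U → 5
  γ[d; MIN(c)→h](U) → 4
  π[d](γ[d; MIN(c)→h](U)) → 4

== RESULT ==
d
1
2
4
9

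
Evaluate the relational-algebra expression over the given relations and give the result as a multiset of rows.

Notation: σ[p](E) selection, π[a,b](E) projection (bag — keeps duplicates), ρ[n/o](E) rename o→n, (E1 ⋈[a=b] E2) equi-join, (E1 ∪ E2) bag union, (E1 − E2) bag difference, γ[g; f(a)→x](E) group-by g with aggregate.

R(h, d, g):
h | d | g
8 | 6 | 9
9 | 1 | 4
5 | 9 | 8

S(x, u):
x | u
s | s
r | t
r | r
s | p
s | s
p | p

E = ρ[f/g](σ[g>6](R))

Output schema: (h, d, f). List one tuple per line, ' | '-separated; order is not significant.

Row counts bottom-up:
  R → 3
  σ[g>6](R) → 2
  ρ[f/g](σ[g>6](R)) → 2

== RESULT ==
h | d | f
5 | 9 | 8
8 | 6 | 9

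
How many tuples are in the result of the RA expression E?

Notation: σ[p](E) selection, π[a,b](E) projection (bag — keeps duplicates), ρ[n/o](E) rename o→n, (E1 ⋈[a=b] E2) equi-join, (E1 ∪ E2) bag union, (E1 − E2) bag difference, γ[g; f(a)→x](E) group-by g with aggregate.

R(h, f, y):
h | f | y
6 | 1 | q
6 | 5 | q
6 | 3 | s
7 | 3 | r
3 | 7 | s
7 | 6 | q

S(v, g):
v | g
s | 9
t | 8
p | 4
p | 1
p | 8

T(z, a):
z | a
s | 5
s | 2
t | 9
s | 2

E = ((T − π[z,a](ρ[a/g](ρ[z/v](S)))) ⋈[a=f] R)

Subexpression sizes:
  T → 4
  S → 5
  ρ[z/v](S) → 5
  ρ[a/g](ρ[z/v](S)) → 5
  π[z,a](ρ[a/g](ρ[z/v](S))) → 5
  (T − π[z,a](ρ[a/g](ρ[z/v](S)))) → 4
  R → 6
  ((T − π[z,a](ρ[a/g](ρ[z/v](S)))) ⋈[a=f] R) → 1

|E| = 1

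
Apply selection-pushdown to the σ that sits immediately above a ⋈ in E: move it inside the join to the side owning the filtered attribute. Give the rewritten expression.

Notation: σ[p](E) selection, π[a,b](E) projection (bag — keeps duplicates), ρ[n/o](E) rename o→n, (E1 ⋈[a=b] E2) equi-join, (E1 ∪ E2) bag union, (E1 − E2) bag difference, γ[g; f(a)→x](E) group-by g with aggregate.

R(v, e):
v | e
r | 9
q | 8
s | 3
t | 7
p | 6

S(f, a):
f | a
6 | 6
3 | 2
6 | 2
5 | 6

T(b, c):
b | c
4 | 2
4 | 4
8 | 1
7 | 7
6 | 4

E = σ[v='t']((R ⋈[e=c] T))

σ filters on v, owned by the left side.
E' = (σ[v='t'](R) ⋈[e=c] T)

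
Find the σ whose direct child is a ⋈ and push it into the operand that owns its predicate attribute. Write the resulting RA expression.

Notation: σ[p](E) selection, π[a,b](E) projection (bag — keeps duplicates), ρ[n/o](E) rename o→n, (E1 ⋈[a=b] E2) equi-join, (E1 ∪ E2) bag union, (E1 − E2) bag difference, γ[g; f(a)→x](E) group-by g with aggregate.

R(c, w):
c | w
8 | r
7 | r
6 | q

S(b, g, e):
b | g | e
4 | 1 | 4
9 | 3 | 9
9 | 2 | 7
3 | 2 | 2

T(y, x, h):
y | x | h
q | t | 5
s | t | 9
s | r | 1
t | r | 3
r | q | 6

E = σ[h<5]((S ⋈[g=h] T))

σ filters on h, owned by the right side.
E' = (S ⋈[g=h] σ[h<5](T))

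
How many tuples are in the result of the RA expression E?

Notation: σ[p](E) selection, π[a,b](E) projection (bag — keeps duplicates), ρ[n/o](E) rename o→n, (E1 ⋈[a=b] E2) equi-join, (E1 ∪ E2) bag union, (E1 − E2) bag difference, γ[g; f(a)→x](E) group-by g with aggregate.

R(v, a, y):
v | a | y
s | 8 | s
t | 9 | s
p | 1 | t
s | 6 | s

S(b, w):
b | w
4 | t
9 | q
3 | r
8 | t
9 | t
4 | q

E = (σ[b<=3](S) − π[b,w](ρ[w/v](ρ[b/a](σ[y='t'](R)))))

Row counts bottom-up:
  S → 6
  σ[b<=3](S) → 1
  R → 4
  σ[y='t'](R) → 1
  ρ[b/a](σ[y='t'](R)) → 1
  ρ[w/v](ρ[b/a](σ[y='t'](R))) → 1
  π[b,w](ρ[w/v](ρ[b/a](σ[y='t'](R)))) → 1
  (σ[b<=3](S) − π[b,w](ρ[w/v](ρ[b/a](σ[y='t'](R))))) → 1

|E| = 1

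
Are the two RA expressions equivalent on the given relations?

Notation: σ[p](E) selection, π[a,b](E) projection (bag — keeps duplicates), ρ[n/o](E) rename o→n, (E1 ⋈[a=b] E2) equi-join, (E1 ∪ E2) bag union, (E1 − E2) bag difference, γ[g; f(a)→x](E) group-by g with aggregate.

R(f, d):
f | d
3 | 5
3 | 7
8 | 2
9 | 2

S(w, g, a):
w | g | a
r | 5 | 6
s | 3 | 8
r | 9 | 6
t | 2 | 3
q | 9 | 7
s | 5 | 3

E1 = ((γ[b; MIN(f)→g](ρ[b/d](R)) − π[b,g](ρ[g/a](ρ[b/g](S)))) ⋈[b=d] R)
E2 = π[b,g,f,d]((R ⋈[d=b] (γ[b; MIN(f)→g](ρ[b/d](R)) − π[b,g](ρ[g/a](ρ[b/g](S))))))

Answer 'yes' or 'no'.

E1 per-node cardinality:
  R → 4
  ρ[b/d](R) → 4
  γ[b; MIN(f)→g](ρ[b/d](R)) → 3
  S → 6
  ρ[b/g](S) → 6
  ρ[g/a](ρ[b/g](S)) → 6
  π[b,g](ρ[g/a](ρ[b/g](S))) → 6
  (γ[b; MIN(f)→g](ρ[b/d](R)) − π[b,g](ρ[g/a](ρ[b/g](S)))) → 2
  R → 4
  ((γ[b; MIN(f)→g](ρ[b/d](R)) − π[b,g](ρ[g/a](ρ[b/g](S)))) ⋈[b=d] R) → 3
E2 per-node cardinality:
  R → 4
  R → 4
  ρ[b/d](R) → 4
  γ[b; MIN(f)→g](ρ[b/d](R)) → 3
  S → 6
  ρ[b/g](S) → 6
  ρ[g/a](ρ[b/g](S)) → 6
  π[b,g](ρ[g/a](ρ[b/g](S))) → 6
  (γ[b; MIN(f)→g](ρ[b/d](R)) − π[b,g](ρ[g/a](ρ[b/g](S)))) → 2
  (R ⋈[d=b] (γ[b; MIN(f)→g](ρ[b/d](R)) − π[b,g](ρ[g/a](ρ[b/g](S))))) → 3
  π[b,g,f,d]((R ⋈[d=b] (γ[b; MIN(f)→g](ρ[b/d](R)) − π[b,g](ρ[g/a](ρ[b/g](S)))))) → 3

E1 and E2 produce the same multiset:
b | g | f | d
2 | 8 | 8 | 2
2 | 8 | 9 | 2
7 | 3 | 3 | 7

yes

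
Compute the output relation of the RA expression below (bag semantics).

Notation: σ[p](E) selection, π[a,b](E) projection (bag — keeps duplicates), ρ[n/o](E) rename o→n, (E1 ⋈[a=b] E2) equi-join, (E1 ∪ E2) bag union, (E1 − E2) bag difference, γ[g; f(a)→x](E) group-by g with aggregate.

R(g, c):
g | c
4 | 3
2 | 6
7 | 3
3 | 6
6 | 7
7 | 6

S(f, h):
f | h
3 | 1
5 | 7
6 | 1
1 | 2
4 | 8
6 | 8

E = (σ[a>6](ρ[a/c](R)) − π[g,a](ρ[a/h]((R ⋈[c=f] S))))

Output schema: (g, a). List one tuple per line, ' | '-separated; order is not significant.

Stepwise |·|:
  R → 6
  ρ[a/c](R) → 6
  σ[a>6](ρ[a/c](R)) → 1
  R → 6
  S → 6
  (R ⋈[c=f] S) → 8
  ρ[a/h]((R ⋈[c=f] S)) → 8
  π[g,a](ρ[a/h]((R ⋈[c=f] S))) → 8
  (σ[a>6](ρ[a/c](R)) − π[g,a](ρ[a/h]((R ⋈[c=f] S)))) → 1

== RESULT ==
g | a
6 | 7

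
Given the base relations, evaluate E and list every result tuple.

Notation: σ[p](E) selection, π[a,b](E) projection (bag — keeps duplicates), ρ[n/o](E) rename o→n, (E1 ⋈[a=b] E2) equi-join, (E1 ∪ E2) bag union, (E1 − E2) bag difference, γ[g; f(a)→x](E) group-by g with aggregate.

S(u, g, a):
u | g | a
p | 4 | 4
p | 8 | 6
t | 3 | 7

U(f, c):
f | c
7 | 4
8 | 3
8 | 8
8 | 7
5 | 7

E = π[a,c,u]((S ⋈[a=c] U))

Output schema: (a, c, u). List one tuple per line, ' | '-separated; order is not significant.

Per-node cardinality:
  S → 3
  U → 5
  (S ⋈[a=c] U) → 3
  π[a,c,u]((S ⋈[a=c] U)) → 3

== RESULT ==
a | c | u
4 | 4 | p
7 | 7 | t
7 | 7 | t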